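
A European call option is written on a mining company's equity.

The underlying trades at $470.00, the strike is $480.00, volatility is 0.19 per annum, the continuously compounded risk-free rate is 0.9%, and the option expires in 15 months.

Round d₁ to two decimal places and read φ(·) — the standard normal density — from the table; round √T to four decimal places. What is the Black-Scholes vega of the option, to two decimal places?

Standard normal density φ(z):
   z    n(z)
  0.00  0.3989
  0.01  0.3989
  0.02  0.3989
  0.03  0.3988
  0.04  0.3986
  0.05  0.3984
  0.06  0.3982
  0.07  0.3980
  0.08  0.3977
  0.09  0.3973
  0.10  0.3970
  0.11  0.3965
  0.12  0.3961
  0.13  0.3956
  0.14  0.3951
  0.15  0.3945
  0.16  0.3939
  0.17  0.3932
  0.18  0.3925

σ√T = 0.19 × 1.1180 = 0.2124
ln(S/K) + (r + σ²/2)T = ln(470/480) + (0.009 + 0.19²/2)·1.25 = -0.0211 + 0.0338 = 0.0128
d₁ = 0.0128 / 0.2124 = 0.0601 ⇒ 0.06
√T = √1.25 = 1.1180
φ(d₁) = φ(0.06) = 0.3982
vega = S·φ(d₁)·√T = 470·0.3982·1.1180 = 209.2382
(Call and put vega coincide under Black-Scholes.)

209.24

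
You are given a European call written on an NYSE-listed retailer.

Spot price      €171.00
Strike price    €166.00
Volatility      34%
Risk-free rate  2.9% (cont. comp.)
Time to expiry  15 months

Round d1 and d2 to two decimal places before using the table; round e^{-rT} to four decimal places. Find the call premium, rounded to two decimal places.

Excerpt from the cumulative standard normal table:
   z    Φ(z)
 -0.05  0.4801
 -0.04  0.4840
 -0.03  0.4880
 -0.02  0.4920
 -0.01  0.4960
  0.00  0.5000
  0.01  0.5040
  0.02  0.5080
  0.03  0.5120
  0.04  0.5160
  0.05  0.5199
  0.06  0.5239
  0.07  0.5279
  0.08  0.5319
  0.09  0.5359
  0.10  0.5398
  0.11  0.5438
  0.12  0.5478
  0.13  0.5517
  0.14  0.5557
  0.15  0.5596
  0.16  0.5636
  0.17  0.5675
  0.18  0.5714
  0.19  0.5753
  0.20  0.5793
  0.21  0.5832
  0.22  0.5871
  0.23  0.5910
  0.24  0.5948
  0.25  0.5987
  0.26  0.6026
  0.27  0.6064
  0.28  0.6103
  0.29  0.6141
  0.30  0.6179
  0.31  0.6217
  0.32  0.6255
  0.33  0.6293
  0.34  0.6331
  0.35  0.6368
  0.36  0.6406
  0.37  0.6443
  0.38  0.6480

€30.78

T = 1.25;  σ√T = 0.3801
d₁ = [ln(171/166) + (0.029 + 0.34²/2)·1.25] / 0.3801 = [0.0297 + 0.1085] / 0.3801 = 0.3635 ≈ 0.36
d₂ = d₁ − σ√T = 0.3635 − 0.3801 = -0.0166 ≈ -0.02
e^(−rT) = e^(−0.029·1.25) = 0.9644
N(d₁) = N(0.36) = 0.6406;  N(d₂) = N(-0.02) = 0.4920
C = 171·0.6406 − 166·0.9644·0.4920 = 109.5426 − 78.7645 = 30.7781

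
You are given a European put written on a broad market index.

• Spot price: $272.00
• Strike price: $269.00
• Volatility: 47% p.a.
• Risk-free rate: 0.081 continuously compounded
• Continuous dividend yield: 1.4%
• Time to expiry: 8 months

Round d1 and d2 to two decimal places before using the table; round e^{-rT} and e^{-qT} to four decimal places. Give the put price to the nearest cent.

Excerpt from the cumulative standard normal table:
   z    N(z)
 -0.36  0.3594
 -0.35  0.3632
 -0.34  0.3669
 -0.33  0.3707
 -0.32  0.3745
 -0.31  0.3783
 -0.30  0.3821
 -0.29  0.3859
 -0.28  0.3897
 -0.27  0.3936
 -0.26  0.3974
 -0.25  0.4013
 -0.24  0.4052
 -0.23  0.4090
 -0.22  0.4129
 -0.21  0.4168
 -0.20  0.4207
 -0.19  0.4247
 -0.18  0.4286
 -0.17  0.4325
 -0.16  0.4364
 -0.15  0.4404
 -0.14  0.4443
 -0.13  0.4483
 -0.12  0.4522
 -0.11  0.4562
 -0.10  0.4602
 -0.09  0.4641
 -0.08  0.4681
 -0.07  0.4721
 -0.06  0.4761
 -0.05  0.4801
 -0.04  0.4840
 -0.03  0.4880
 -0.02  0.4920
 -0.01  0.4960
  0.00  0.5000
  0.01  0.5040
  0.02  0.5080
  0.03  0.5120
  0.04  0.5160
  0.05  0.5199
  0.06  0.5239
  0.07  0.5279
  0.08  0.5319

σ√T = 0.47 × 0.8165 = 0.3838
d₁ = [ln(272/269) + (0.081 − 0.014 + 0.47²/2)·0.6667] / 0.3838 = [0.0111 + 0.1183] / 0.3838 = 0.3372 → 0.34
d₂ = d₁ − σ√T = 0.3372 − 0.3838 = -0.0466 → -0.05
e^(−qT) = e^(−0.014·0.6667) = 0.9907;  e^(−rT) = e^(−0.081·0.6667) = 0.9474
N(−d₂) = N(0.05) = 0.5199;  N(−d₁) = N(-0.34) = 0.3669
P = 269·0.9474·0.5199 − 272·0.9907·0.3669 = 132.4968 − 98.8687 = 33.6281

$33.63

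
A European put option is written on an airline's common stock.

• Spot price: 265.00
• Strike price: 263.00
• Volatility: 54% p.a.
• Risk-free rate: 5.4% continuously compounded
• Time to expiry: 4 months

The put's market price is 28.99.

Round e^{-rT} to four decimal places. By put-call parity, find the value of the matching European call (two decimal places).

exp(−rT) = exp(−0.054·0.3333) = 0.9822
Put-call parity: C − P = S − K·e^(−rT) = 265 − 263·0.9822 = 265 − 258.3186 = 6.6814
C = P + (C − P) = 28.99 + (6.6814) = 35.6714

35.67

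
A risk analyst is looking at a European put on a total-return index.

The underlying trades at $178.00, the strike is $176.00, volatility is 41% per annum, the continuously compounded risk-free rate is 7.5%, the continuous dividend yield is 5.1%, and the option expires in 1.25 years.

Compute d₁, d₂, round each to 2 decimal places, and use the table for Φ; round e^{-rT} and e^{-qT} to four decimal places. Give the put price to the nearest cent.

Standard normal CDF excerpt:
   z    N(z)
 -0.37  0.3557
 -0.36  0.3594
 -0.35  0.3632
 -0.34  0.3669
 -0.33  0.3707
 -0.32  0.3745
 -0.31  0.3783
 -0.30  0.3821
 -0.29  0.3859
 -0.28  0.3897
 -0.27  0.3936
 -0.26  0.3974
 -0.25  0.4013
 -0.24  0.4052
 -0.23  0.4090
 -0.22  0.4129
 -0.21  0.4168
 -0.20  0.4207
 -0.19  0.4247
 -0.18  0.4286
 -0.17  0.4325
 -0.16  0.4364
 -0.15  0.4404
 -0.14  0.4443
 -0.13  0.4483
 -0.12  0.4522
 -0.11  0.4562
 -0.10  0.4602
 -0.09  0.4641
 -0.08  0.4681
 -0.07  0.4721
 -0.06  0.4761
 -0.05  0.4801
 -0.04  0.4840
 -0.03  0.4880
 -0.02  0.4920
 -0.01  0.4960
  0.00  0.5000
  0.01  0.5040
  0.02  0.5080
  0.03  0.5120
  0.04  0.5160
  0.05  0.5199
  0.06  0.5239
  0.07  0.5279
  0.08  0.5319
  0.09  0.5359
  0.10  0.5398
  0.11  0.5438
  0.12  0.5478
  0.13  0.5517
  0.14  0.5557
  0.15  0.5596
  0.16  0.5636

$26.51

σ√T = 0.41 × 1.1180 = 0.4584
d₁ = [ln(178/176) + (0.075 − 0.051 + 0.41²/2)·1.25] / 0.4584 = [0.0113 + 0.1351] / 0.4584 = 0.3193 ⇒ 0.32
d₂ = d₁ − σ√T = 0.3193 − 0.4584 = -0.1391 ⇒ -0.14
e^(−qT) = e^(−0.051·1.25) = 0.9382;  e^(−rT) = e^(−0.075·1.25) = 0.9105
N(−d₂) = N(0.14) = 0.5557;  N(−d₁) = N(-0.32) = 0.3745
P = 176·0.9105·0.5557 − 178·0.9382·0.3745 = 89.0498 − 62.5414 = 26.5085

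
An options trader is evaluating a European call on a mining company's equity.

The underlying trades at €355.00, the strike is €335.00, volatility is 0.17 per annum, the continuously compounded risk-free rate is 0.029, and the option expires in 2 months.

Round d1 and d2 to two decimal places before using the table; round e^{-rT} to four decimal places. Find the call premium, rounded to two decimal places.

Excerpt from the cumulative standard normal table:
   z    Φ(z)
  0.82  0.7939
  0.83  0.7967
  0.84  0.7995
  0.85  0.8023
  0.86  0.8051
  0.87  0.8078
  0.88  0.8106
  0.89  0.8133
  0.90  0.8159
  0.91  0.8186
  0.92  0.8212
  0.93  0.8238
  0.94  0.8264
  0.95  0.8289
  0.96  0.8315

€24.06

T = 0.1667;  σ√T = 0.0694
ln(S/K) + (r + σ²/2)T = ln(355/335) + (0.029 + 0.17²/2)·0.1667 = 0.0580 + 0.0072 = 0.0652
d₁ = 0.0652 / 0.0694 = 0.9399 which rounds to 0.94
d₂ = d₁ − σ√T = 0.9399 − 0.0694 = 0.8705 which rounds to 0.87
e^(−rT) = e^(−0.029·0.1667) = 0.9952
N(d₁) = N(0.94) = 0.8264;  N(d₂) = N(0.87) = 0.8078
C = 355·0.8264 − 335·0.9952·0.8078 = 293.3720 − 269.3141 = 24.0579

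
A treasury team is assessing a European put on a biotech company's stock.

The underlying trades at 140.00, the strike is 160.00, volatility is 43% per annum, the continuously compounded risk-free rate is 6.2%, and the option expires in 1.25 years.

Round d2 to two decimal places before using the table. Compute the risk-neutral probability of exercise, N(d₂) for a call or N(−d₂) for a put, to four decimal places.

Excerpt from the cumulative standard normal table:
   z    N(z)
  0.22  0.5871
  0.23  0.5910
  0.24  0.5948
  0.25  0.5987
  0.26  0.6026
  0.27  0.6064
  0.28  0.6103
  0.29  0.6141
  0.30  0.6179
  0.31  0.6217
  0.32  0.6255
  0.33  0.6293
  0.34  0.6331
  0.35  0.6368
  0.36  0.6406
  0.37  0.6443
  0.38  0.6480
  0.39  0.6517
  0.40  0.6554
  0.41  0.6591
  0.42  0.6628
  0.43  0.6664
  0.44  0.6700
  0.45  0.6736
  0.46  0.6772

σ√T = 0.43·√1.25 = 0.4808
d₁ = [ln(140/160) + (0.062 + ½·0.43²)·1.25] / (σ√T) = (-0.1335 + 0.1931) / 0.4808 = 0.1238 which rounds to 0.12
d₂ = 0.1238 − 0.4808 = -0.3569 which rounds to -0.36
Risk-neutral Pr[S_T < K] = N(−d₂) = N(0.36) = 0.6406

0.6406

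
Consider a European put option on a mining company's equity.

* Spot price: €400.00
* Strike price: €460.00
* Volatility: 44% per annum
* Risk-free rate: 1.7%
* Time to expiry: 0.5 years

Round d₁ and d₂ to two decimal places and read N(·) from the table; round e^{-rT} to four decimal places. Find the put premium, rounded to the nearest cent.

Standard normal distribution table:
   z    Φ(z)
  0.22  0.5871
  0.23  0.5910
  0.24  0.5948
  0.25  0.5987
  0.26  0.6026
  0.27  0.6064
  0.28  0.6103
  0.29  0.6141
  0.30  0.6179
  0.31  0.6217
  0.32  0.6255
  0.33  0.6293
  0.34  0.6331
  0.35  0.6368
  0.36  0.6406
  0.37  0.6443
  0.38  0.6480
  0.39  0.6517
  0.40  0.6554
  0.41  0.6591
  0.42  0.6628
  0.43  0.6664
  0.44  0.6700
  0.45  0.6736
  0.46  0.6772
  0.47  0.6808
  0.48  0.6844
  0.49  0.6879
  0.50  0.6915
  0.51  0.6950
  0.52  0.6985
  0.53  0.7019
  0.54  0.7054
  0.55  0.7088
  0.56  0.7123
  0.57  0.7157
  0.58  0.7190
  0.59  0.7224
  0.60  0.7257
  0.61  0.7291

€85.37

σ√T = 0.44 × 0.7071 = 0.3111
d₁ = [ln(400/460) + (0.017 + 0.44²/2)·0.5] / 0.3111 = [-0.1398 + 0.0569] / 0.3111 = -0.2663 which rounds to -0.27
d₂ = d₁ − σ√T = -0.2663 − 0.3111 = -0.5775 which rounds to -0.58
exp(−rT) = exp(−0.017·0.5) = 0.9915
P = 460·0.9915·N(0.58) − 400·N(0.27) = 460·0.9915·0.7190 − 400·0.6064 = 327.9287 − 242.5600 = 85.3687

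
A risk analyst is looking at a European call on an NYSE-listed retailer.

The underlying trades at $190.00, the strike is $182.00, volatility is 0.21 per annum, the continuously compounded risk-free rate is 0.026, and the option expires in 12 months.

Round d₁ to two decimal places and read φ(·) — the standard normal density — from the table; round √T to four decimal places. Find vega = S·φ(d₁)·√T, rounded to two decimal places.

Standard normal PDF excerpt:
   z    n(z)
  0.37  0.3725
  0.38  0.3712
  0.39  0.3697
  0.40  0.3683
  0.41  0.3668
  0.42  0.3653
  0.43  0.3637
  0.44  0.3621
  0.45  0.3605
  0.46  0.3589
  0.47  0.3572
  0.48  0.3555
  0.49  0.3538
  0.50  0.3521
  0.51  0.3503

σ√T = 0.21·√1 = 0.2100
ln(S/K) + (r + σ²/2)T = ln(190/182) + (0.026 + 0.21²/2)·1 = 0.0430 + 0.0480 = 0.0911
d₁ = 0.0911 / 0.2100 = 0.4337 which rounds to 0.43
√T = √1 = 1.0000
φ(d₁) = φ(0.43) = 0.3637
vega = S·φ(d₁)·√T = 190·0.3637·1.0000 = 69.1030
(Call and put vega coincide under Black-Scholes.)

69.10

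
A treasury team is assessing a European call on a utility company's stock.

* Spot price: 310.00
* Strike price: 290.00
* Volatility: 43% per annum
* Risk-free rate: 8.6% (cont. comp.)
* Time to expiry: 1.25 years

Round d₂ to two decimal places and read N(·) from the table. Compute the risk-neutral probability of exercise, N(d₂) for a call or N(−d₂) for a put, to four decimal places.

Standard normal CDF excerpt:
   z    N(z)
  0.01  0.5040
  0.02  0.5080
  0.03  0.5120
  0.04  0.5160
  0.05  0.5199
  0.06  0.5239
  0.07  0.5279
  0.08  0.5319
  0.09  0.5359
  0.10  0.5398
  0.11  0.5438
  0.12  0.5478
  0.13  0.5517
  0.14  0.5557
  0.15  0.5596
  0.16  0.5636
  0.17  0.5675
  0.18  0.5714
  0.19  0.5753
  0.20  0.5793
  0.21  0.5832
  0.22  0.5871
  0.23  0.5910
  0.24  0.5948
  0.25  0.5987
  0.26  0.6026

σ√T = 0.43 × 1.1180 = 0.4808
d₁ = [ln(310/290) + (0.086 + 0.43²/2)·1.25] / 0.4808 = [0.0667 + 0.2231] / 0.4808 = 0.6027 → 0.60
d₂ = d₁ − σ√T = 0.6027 − 0.4808 = 0.1220 → 0.12
Pr(exercise) under Q = N(d₂) = 0.5478

0.5478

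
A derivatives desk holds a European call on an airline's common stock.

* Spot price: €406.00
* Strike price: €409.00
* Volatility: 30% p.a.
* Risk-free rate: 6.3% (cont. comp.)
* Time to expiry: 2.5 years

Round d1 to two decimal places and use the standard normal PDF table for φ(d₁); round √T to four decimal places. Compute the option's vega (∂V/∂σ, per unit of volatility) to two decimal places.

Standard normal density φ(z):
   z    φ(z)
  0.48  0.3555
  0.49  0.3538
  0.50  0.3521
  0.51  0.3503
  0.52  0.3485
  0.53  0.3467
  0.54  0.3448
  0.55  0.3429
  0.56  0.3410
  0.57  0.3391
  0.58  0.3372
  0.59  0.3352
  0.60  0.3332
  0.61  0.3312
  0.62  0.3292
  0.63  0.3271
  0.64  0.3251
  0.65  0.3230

T = 2.5;  σ√T = 0.4743
ln(S/K) + (r + σ²/2)T = ln(406/409) + (0.063 + 0.3²/2)·2.5 = -0.0074 + 0.2700 = 0.2626
d₁ = 0.2626 / 0.4743 = 0.5537 → 0.55
√T = √2.5 = 1.5811
φ(d₁) = φ(0.55) = 0.3429
vega = S·φ(d₁)·√T = 406·0.3429·1.5811 = 220.1166

220.12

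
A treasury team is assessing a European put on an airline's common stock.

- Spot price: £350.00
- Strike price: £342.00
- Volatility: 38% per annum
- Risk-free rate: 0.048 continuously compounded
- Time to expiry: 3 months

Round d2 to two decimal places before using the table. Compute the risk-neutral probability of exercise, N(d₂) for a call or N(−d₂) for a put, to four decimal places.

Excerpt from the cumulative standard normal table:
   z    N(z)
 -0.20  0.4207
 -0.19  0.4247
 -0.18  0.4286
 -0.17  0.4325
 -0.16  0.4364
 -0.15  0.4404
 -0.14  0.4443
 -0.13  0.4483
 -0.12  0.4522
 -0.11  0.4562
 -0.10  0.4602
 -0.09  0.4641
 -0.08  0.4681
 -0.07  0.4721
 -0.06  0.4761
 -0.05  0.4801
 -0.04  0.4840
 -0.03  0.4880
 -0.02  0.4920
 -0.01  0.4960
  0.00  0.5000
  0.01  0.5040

0.4641

σ√T = 0.38·√0.25 = 0.1900
ln(S/K) + (r + σ²/2)T = ln(350/342) + (0.048 + 0.38²/2)·0.25 = 0.0231 + 0.0301 = 0.0532
d₁ = 0.0532 / 0.1900 = 0.2799 → 0.28
d₂ = d₁ − σ√T = 0.2799 − 0.1900 = 0.0899 → 0.09
Risk-neutral Pr[S_T < K] = N(−d₂) = N(-0.09) = 0.4641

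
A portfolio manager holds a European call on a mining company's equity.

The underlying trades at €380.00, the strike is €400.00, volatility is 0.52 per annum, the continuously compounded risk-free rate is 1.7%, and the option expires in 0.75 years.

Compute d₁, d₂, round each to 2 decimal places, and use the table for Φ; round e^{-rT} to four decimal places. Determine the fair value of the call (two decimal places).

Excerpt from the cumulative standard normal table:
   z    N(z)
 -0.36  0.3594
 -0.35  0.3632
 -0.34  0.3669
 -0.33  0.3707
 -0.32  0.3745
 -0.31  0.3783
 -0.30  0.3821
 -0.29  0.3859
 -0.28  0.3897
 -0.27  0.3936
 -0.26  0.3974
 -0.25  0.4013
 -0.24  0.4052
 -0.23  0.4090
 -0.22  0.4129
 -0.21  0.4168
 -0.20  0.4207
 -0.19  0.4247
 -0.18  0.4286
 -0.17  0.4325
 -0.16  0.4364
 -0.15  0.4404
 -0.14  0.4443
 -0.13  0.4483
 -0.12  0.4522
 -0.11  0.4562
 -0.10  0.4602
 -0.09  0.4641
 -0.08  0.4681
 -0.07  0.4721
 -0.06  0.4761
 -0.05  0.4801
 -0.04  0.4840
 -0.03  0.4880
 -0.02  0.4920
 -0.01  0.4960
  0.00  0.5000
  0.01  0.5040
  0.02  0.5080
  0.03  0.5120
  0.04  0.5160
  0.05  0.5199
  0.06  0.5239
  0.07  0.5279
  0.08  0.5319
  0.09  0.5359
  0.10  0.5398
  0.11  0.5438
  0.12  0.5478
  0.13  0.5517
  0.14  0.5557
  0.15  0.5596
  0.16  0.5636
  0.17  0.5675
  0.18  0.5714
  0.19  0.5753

T = 0.75;  σ√T = 0.4503
d₁ = [ln(380/400) + (0.017 + 0.52²/2)·0.75] / 0.4503 = [-0.0513 + 0.1142] / 0.4503 = 0.1396 which rounds to 0.14
d₂ = d₁ − σ√T = 0.1396 − 0.4503 = -0.3108 which rounds to -0.31
e^(−rT) = e^(−0.017·0.75) = 0.9873
C = 380·N(0.14) − 400·0.9873·N(-0.31) = 380·0.5557 − 400·0.9873·0.3783 = 211.1660 − 149.3982 = 61.7678

€61.77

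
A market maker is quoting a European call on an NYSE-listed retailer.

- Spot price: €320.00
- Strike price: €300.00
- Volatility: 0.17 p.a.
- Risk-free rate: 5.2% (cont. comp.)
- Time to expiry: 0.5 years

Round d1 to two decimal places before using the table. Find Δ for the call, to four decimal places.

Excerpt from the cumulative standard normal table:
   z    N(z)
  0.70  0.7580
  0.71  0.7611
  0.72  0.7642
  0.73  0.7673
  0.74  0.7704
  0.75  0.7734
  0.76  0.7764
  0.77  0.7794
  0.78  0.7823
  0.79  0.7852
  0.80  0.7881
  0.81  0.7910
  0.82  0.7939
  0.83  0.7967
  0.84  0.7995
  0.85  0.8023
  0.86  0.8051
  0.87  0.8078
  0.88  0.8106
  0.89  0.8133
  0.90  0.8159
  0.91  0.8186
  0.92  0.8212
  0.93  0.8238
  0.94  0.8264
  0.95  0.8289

σ√T = 0.17·√0.5 = 0.1202
d₁ = [ln(320/300) + (0.052 + ½·0.17²)·0.5] / (σ√T) = (0.0645 + 0.0332) / 0.1202 = 0.8133 which rounds to 0.81
N(d₁) = N(0.81) = 0.7910
Δ_call = N(d₁) = 0.7910

0.7910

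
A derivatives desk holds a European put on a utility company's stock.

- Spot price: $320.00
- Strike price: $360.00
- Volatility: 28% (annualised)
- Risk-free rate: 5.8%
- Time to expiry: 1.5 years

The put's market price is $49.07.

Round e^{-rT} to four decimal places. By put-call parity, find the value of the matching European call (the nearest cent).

exp(−rT) = exp(−0.058·1.5) = 0.9167
Put-call parity: C − P = S − K·e^(−rT) = 320 − 360·0.9167 = 320 − 330.0120 = -10.0120
C = P + (C − P) = 49.07 + (-10.0120) = 39.0580

$39.06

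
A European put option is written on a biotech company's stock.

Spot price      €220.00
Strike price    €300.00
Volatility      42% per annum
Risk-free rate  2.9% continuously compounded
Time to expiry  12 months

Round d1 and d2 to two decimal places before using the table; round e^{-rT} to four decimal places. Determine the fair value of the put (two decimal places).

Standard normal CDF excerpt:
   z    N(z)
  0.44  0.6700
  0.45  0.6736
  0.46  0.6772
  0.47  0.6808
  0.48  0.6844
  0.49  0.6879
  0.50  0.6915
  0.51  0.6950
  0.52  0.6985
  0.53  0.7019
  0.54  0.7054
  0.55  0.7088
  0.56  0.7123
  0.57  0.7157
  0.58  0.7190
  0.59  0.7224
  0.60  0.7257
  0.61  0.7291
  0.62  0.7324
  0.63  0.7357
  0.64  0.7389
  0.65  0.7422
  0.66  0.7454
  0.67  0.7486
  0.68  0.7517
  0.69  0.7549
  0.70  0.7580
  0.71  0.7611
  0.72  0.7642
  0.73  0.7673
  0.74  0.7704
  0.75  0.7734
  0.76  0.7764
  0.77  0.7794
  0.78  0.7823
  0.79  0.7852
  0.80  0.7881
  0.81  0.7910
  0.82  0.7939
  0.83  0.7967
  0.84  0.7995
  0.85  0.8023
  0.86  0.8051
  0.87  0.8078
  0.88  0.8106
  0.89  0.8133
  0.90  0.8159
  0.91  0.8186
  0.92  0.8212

€87.24

T = 1;  σ√T = 0.4200
ln(S/K) + (r + σ²/2)T = ln(220/300) + (0.029 + 0.42²/2)·1 = -0.3102 + 0.1172 = -0.1930
d₁ = -0.1930 / 0.4200 = -0.4594 → -0.46
d₂ = d₁ − σ√T = -0.4594 − 0.4200 = -0.8794 → -0.88
e^(−rT) = e^(−0.029·1) = 0.9714
P = 300·0.9714·N(0.88) − 220·N(0.46) = 300·0.9714·0.8106 − 220·0.6772 = 236.2251 − 148.9840 = 87.2411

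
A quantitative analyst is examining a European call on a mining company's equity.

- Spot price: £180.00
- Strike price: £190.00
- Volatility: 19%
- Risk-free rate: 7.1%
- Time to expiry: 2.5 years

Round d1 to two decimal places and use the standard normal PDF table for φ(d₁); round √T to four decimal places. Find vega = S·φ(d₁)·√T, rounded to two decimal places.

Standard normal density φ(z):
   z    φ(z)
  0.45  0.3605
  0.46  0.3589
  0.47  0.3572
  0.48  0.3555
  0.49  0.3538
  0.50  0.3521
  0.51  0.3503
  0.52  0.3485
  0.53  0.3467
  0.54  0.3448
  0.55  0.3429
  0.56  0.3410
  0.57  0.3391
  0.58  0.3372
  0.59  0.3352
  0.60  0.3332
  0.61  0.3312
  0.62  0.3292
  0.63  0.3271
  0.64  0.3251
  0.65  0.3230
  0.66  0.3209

97.05

T = 2.5;  σ√T = 0.3004
ln(S/K) + (r + σ²/2)T = ln(180/190) + (0.071 + 0.19²/2)·2.5 = -0.0541 + 0.2226 = 0.1686
d₁ = 0.1686 / 0.3004 = 0.5611 ≈ 0.56
√T = √2.5 = 1.5811
φ(d₁) = φ(0.56) = 0.3410
vega = S·φ(d₁)·√T = 180·0.3410·1.5811 = 97.0479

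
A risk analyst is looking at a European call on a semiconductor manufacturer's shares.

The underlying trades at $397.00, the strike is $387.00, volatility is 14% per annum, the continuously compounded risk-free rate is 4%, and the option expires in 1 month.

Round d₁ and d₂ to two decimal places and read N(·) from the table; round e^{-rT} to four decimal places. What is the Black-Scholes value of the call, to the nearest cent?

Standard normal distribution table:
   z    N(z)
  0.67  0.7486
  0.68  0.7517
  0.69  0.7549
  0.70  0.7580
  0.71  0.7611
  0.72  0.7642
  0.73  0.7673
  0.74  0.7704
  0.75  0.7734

σ√T = 0.14·√0.08333 = 0.0404
ln(S/K) + (r + σ²/2)T = ln(397/387) + (0.04 + 0.14²/2)·0.08333 = 0.0255 + 0.0042 = 0.0297
d₁ = 0.0297 / 0.0404 = 0.7339 → 0.73
d₂ = d₁ − σ√T = 0.7339 − 0.0404 = 0.6935 → 0.69
e^(−rT) = e^(−0.04·0.08333) = 0.9967
C = 397·N(0.73) − 387·0.9967·N(0.69) = 397·0.7673 − 387·0.9967·0.7549 = 304.6181 − 291.1822 = 13.4359

$13.44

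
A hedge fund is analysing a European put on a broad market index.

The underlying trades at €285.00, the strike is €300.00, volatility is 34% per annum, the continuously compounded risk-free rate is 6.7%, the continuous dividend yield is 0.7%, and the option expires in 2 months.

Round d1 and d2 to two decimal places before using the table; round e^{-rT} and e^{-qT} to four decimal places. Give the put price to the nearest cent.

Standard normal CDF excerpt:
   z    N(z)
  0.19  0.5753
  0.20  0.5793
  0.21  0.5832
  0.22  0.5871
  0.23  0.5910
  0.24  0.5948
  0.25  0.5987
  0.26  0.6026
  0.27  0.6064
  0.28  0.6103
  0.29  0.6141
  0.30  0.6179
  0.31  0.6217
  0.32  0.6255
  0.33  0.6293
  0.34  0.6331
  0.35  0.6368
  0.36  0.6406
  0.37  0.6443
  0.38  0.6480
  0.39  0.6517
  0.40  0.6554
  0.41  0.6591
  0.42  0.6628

σ√T = 0.34 × 0.4082 = 0.1388
d₁ = [ln(285/300) + (0.067 − 0.007 + 0.34²/2)·0.1667] / 0.1388 = [-0.0513 + 0.0196] / 0.1388 = -0.2281 ⇒ -0.23
d₂ = d₁ − σ√T = -0.2281 − 0.1388 = -0.3669 ⇒ -0.37
e^(−qT) = e^(−0.007·0.1667) = 0.9988;  e^(−rT) = e^(−0.067·0.1667) = 0.9889
N(−d₂) = N(0.37) = 0.6443;  N(−d₁) = N(0.23) = 0.5910
P = 300·0.9889·0.6443 − 285·0.9988·0.5910 = 191.1445 − 168.2329 = 22.9116

€22.91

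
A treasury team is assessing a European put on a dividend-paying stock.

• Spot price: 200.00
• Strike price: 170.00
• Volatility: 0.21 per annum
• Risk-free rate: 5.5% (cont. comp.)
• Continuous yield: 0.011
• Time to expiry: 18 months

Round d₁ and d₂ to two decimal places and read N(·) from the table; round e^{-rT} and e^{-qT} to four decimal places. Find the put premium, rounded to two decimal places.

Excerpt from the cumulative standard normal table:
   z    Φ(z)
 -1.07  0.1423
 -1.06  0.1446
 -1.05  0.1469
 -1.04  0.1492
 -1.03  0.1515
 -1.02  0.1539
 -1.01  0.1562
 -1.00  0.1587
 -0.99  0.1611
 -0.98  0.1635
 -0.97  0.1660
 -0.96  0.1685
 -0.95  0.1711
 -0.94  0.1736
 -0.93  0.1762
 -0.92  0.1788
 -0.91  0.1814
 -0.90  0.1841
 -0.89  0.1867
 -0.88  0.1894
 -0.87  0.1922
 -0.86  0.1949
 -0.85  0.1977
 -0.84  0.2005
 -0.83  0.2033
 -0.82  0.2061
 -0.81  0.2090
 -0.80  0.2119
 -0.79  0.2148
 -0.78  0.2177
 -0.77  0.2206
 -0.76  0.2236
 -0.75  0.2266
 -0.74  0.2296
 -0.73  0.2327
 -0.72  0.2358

σ√T = 0.21 × 1.2247 = 0.2572
ln(S/K) + (r − q + σ²/2)T = ln(200/170) + (0.055 − 0.011 + 0.21²/2)·1.5 = 0.1625 + 0.0991 = 0.2616
d₁ = 0.2616 / 0.2572 = 1.0171 ≈ 1.02
d₂ = d₁ − σ√T = 1.0171 − 0.2572 = 0.7599 ≈ 0.76
e^(−qT) = e^(−0.011·1.5) = 0.9836;  e^(−rT) = e^(−0.055·1.5) = 0.9208
P = 170·0.9208·N(-0.76) − 200·0.9836·N(-1.02) = 170·0.9208·0.2236 − 200·0.9836·0.1539 = 35.0014 − 30.2752 = 4.7262

4.73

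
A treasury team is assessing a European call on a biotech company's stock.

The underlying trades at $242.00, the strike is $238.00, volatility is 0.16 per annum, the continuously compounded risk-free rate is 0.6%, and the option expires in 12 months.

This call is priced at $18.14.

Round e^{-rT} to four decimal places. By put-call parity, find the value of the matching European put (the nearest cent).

$12.71

exp(−rT) = exp(−0.006·1) = 0.9940
Put-call parity: C − P = S − K·e^(−rT) = 242 − 238·0.9940 = 242 − 236.5720 = 5.4280
P = C − (C − P) = 18.14 − (5.4280) = 12.7120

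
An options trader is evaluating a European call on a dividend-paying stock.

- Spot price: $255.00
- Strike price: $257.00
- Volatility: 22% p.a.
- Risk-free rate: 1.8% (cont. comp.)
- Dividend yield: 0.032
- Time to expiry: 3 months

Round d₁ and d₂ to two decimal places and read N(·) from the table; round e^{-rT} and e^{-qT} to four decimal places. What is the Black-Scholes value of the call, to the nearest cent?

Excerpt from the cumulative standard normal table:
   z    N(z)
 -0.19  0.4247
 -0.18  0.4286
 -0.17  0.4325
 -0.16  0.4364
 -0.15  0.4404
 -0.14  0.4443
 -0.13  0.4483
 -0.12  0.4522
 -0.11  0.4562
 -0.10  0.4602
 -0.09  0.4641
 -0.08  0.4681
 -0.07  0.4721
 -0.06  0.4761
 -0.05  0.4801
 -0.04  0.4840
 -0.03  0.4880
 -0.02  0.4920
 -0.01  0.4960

T = 0.25;  σ√T = 0.1100
ln(S/K) + (r − q + σ²/2)T = ln(255/257) + (0.018 − 0.032 + 0.22²/2)·0.25 = -0.0078 + 0.0025 = -0.0053
d₁ = -0.0053 / 0.1100 = -0.0478 ⇒ -0.05
d₂ = d₁ − σ√T = -0.0478 − 0.1100 = -0.1578 ⇒ -0.16
e^(−qT) = e^(−0.032·0.25) = 0.9920;  e^(−rT) = e^(−0.018·0.25) = 0.9955
C = 255·0.9920·N(-0.05) − 257·0.9955·N(-0.16) = 255·0.9920·0.4801 − 257·0.9955·0.4364 = 121.4461 − 111.6501 = 9.7960

$9.80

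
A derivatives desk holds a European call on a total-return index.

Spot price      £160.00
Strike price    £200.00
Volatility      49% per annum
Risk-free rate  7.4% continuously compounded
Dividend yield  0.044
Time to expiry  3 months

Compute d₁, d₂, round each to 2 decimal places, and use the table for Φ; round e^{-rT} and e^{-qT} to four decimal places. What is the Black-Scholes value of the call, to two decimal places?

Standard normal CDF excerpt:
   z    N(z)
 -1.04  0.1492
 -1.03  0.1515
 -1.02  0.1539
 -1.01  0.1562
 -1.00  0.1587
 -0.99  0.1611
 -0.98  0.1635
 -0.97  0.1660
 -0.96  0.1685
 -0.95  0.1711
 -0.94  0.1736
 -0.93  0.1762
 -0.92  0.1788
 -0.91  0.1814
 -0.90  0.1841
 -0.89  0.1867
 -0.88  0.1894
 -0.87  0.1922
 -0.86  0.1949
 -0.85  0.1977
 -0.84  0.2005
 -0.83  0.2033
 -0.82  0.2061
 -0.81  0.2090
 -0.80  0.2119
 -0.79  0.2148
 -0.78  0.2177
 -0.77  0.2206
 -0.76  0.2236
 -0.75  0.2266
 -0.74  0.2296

£4.23

T = 0.25;  σ√T = 0.2450
d₁ = [ln(160/200) + (0.074 − 0.044 + 0.49²/2)·0.25] / 0.2450 = [-0.2231 + 0.0375] / 0.2450 = -0.7577 which rounds to -0.76
d₂ = d₁ − σ√T = -0.7577 − 0.2450 = -1.0027 which rounds to -1.00
exp(−qT) = exp(−0.044·0.25) = 0.9891;  exp(−rT) = exp(−0.074·0.25) = 0.9817
C = 160·0.9891·N(-0.76) − 200·0.9817·N(-1.00) = 160·0.9891·0.2236 − 200·0.9817·0.1587 = 35.3860 − 31.1592 = 4.2269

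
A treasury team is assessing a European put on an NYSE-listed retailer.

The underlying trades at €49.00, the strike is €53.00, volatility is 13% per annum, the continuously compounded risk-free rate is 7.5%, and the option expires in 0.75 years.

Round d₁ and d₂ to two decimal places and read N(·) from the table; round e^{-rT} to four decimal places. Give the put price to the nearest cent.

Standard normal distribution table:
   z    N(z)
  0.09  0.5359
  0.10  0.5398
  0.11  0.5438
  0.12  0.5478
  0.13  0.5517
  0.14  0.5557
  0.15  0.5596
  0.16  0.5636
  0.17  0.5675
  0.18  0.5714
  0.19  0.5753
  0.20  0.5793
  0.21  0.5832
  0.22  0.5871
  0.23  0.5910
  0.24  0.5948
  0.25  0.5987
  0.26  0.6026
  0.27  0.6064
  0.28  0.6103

σ√T = 0.13 × 0.8660 = 0.1126
d₁ = [ln(49/53) + (0.075 + 0.13²/2)·0.75] / 0.1126 = [-0.0785 + 0.0626] / 0.1126 = -0.1411 ≈ -0.14
d₂ = d₁ − σ√T = -0.1411 − 0.1126 = -0.2537 ≈ -0.25
exp(−rT) = exp(−0.075·0.75) = 0.9453
P = 53·0.9453·N(0.25) − 49·N(0.14) = 53·0.9453·0.5987 − 49·0.5557 = 29.9954 − 27.2293 = 2.7661

€2.77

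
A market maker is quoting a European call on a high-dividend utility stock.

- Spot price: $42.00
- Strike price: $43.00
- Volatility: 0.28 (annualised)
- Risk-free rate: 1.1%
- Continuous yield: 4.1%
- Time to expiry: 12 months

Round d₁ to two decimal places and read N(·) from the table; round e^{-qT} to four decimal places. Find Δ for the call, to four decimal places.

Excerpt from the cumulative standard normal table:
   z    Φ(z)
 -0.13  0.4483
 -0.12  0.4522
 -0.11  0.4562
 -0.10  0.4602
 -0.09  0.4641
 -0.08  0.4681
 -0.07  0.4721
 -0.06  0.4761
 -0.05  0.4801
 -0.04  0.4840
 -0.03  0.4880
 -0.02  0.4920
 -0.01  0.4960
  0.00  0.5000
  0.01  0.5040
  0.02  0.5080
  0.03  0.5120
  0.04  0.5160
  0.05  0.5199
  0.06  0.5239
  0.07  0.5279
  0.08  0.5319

0.4608

σ√T = 0.28·√1 = 0.2800
d₁ = [ln(42/43) + (0.011 − 0.041 + ½·0.28²)·1] / (σ√T) = (-0.0235 + 0.0092) / 0.2800 = -0.0512 which rounds to -0.05
N(d₁) = N(-0.05) = 0.4801
Δ_call = exp(−qT)·N(d₁) = 0.9598·0.4801 = 0.4608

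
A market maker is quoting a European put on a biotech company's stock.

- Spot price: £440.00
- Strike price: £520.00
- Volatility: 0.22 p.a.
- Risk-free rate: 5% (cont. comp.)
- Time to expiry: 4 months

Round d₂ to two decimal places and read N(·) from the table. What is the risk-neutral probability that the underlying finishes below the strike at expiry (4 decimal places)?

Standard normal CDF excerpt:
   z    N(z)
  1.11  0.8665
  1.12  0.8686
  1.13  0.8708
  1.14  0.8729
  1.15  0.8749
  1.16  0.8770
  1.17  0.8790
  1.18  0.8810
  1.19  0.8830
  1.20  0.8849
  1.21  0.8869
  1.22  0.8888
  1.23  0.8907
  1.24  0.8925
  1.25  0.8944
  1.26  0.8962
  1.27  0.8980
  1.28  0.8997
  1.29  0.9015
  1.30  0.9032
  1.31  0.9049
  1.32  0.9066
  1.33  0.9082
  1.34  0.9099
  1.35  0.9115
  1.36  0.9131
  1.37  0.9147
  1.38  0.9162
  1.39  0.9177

0.8944

T = 0.3333;  σ√T = 0.1270
d₁ = [ln(440/520) + (0.05 + 0.22²/2)·0.3333] / 0.1270 = [-0.1671 + 0.0247] / 0.1270 = -1.1205 ⇒ -1.12
d₂ = d₁ − σ√T = -1.1205 − 0.1270 = -1.2475 ⇒ -1.25
Pr(exercise) under Q = N(−d₂) = N(1.25) = 0.8944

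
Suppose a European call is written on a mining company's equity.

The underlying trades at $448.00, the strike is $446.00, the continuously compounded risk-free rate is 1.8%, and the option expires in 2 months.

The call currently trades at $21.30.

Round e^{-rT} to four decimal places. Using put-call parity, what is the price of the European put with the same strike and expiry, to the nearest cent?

e^(−rT) = e^(−0.018·0.1667) = 0.9970
Put-call parity: C − P = S − K·e^(−rT) = 448 − 446·0.9970 = 448 − 444.6620 = 3.3380
P = C − (C − P) = 21.30 − (3.3380) = 17.9620

$17.96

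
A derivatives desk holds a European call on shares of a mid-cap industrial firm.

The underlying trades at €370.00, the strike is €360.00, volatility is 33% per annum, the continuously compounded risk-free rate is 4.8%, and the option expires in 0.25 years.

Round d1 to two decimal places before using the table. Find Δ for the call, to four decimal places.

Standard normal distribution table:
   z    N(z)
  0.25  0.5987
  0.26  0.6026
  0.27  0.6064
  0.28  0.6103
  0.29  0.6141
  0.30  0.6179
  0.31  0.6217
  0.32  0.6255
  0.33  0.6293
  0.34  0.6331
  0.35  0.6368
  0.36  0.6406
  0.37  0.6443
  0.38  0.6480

σ√T = 0.33·√0.25 = 0.1650
d₁ = [ln(370/360) + (0.048 + 0.33²/2)·0.25] / 0.1650 = [0.0274 + 0.0256] / 0.1650 = 0.3213 which rounds to 0.32
N(d₁) = N(0.32) = 0.6255
Δ_call = N(d₁) = 0.6255

0.6255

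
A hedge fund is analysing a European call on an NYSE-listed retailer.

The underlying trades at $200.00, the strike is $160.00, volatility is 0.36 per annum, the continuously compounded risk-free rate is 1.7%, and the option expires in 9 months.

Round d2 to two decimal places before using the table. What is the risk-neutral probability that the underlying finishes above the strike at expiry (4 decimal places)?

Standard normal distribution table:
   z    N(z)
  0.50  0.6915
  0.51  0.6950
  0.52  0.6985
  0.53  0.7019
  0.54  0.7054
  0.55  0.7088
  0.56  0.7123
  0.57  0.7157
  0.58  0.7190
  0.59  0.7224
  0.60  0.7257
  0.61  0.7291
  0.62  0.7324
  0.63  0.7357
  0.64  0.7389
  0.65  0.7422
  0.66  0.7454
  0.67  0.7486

T = 0.75;  σ√T = 0.3118
d₁ = [ln(200/160) + (0.017 + 0.36²/2)·0.75] / 0.3118 = [0.2231 + 0.0614] / 0.3118 = 0.9125 ⇒ 0.91
d₂ = d₁ − σ√T = 0.9125 − 0.3118 = 0.6007 ⇒ 0.60
Pr(exercise) under Q = N(d₂) = 0.7257

0.7257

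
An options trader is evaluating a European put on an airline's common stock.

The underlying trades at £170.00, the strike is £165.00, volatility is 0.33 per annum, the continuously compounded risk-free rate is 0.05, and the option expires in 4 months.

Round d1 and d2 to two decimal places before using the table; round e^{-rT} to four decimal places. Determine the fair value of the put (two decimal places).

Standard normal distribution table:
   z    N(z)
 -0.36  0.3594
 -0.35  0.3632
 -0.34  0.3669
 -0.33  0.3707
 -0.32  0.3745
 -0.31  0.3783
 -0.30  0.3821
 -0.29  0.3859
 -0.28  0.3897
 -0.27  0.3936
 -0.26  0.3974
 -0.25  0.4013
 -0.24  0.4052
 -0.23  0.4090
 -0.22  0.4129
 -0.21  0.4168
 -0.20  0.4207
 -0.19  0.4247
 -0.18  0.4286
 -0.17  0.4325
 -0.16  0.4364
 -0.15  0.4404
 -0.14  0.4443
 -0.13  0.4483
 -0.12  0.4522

£9.09

T = 0.3333;  σ√T = 0.1905
ln(S/K) + (r + σ²/2)T = ln(170/165) + (0.05 + 0.33²/2)·0.3333 = 0.0299 + 0.0348 = 0.0647
d₁ = 0.0647 / 0.1905 = 0.3394 which rounds to 0.34
d₂ = d₁ − σ√T = 0.3394 − 0.1905 = 0.1489 which rounds to 0.15
e^(−rT) = e^(−0.05·0.3333) = 0.9835
N(−d₂) = N(-0.15) = 0.4404;  N(−d₁) = N(-0.34) = 0.3669
P = 165·0.9835·0.4404 − 170·0.3669 = 71.4670 − 62.3730 = 9.0940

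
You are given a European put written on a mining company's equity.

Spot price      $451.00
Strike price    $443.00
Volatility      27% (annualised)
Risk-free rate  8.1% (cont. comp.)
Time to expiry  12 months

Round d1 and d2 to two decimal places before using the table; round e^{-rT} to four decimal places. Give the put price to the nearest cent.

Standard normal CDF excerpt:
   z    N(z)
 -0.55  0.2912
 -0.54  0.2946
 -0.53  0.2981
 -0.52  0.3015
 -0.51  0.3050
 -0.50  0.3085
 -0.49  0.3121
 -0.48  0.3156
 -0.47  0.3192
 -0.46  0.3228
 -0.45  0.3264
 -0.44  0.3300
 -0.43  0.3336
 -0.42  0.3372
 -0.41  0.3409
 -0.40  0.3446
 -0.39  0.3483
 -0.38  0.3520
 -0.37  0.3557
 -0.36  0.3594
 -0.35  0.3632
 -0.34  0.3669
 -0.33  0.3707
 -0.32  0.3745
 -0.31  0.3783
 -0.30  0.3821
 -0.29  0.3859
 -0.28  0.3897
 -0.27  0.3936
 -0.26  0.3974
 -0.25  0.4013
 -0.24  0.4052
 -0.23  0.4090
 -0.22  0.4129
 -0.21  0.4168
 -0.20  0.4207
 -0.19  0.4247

$27.96

σ√T = 0.27 × 1.0000 = 0.2700
d₁ = [ln(451/443) + (0.081 + ½·0.27²)·1] / (σ√T) = (0.0179 + 0.1174) / 0.2700 = 0.5013 → 0.50
d₂ = 0.5013 − 0.2700 = 0.2313 → 0.23
e^(−rT) = e^(−0.081·1) = 0.9222
P = 443·0.9222·N(-0.23) − 451·N(-0.50) = 443·0.9222·0.4090 − 451·0.3085 = 167.0907 − 139.1335 = 27.9572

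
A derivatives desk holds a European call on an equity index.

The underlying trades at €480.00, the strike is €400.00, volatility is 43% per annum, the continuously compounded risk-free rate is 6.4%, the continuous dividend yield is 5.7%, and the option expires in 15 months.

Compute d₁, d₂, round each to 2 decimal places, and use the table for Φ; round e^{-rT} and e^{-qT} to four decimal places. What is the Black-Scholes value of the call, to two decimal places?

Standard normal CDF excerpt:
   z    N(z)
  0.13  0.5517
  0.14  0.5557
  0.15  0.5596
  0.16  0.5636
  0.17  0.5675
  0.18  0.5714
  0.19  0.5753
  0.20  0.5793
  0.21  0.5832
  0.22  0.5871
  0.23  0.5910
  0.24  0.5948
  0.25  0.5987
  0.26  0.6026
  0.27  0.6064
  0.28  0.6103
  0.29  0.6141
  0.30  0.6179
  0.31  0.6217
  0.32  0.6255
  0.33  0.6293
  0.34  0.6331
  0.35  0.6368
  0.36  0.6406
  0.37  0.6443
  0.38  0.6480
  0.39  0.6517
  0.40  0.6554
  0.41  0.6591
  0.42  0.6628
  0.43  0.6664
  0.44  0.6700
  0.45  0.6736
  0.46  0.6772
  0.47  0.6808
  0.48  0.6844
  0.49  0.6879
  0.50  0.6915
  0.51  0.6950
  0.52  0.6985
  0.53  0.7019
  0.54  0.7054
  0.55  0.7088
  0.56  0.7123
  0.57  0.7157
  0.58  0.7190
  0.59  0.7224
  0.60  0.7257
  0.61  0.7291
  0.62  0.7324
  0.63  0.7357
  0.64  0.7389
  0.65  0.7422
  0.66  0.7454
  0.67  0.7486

σ√T = 0.43·√1.25 = 0.4808
d₁ = [ln(480/400) + (0.064 − 0.057 + 0.43²/2)·1.25] / 0.4808 = [0.1823 + 0.1243] / 0.4808 = 0.6378 ⇒ 0.64
d₂ = d₁ − σ√T = 0.6378 − 0.4808 = 0.1571 ⇒ 0.16
e^(−qT) = e^(−0.057·1.25) = 0.9312;  e^(−rT) = e^(−0.064·1.25) = 0.9231
C = 480·0.9312·N(0.64) − 400·0.9231·N(0.16) = 480·0.9312·0.7389 − 400·0.9231·0.5636 = 330.2706 − 208.1037 = 122.1669

€122.17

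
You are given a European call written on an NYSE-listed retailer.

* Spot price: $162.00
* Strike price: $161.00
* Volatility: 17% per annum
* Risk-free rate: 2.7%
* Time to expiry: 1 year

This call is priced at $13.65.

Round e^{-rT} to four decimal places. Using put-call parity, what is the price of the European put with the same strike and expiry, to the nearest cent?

$8.37

e^(−rT) = e^(−0.027·1) = 0.9734
Put-call parity: C − P = S − K·e^(−rT) = 162 − 161·0.9734 = 162 − 156.7174 = 5.2826
P = C − (C − P) = 13.65 − (5.2826) = 8.3674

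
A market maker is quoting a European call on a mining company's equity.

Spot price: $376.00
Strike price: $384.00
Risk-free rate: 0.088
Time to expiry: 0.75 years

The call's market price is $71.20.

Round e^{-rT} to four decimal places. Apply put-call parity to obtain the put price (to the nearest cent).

$54.66

e^(−rT) = e^(−0.088·0.75) = 0.9361
Put-call parity: C − P = S − K·e^(−rT) = 376 − 384·0.9361 = 376 − 359.4624 = 16.5376
P = C − (C − P) = 71.20 − (16.5376) = 54.6624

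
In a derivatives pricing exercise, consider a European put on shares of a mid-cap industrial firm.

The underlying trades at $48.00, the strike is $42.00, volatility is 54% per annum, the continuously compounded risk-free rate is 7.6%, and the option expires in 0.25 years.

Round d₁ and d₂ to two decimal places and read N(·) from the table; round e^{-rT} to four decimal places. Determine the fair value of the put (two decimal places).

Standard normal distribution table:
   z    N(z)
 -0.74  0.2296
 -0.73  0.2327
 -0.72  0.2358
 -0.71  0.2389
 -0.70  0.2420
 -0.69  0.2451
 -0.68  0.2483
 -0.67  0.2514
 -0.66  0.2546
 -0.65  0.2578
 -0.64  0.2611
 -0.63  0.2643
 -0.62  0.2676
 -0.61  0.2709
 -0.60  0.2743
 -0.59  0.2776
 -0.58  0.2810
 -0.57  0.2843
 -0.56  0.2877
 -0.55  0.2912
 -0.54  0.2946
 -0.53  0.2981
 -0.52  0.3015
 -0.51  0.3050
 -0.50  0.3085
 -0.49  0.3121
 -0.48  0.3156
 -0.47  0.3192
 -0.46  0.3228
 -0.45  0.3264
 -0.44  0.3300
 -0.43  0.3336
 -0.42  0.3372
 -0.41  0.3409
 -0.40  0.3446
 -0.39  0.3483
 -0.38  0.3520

σ√T = 0.54 × 0.5000 = 0.2700
d₁ = [ln(48/42) + (0.076 + 0.54²/2)·0.25] / 0.2700 = [0.1335 + 0.0554] / 0.2700 = 0.6999 ⇒ 0.70
d₂ = d₁ − σ√T = 0.6999 − 0.2700 = 0.4299 ⇒ 0.43
e^(−rT) = e^(−0.076·0.25) = 0.9812
N(−d₂) = N(-0.43) = 0.3336;  N(−d₁) = N(-0.70) = 0.2420
P = 42·0.9812·0.3336 − 48·0.2420 = 13.7478 − 11.6160 = 2.1318

$2.13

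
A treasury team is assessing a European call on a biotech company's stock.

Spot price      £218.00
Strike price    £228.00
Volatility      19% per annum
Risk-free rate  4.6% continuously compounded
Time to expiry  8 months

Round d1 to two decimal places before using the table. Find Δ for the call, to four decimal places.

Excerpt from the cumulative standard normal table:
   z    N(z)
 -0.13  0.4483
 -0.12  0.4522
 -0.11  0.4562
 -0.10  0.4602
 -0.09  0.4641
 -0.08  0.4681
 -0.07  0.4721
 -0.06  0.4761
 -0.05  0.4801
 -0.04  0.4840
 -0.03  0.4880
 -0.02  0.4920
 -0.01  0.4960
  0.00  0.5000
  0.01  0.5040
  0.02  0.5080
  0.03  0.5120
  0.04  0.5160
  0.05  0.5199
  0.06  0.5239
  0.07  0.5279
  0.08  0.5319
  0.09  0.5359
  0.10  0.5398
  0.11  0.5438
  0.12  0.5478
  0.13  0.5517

σ√T = 0.19 × 0.8165 = 0.1551
d₁ = [ln(218/228) + (0.046 + 0.19²/2)·0.6667] / 0.1551 = [-0.0449 + 0.0427] / 0.1551 = -0.0139 ≈ -0.01
N(d₁) = N(-0.01) = 0.4960
Δ_call = N(d₁) = 0.4960

0.4960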